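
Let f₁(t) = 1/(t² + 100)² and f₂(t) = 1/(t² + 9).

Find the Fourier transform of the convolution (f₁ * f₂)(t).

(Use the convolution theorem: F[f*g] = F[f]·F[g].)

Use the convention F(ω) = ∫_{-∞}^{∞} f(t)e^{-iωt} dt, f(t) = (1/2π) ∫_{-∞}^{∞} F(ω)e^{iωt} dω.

F[f₁*f₂](ω) = \frac{\pi^{2} \left(10 \left|{\omega}\right| + 1\right) e^{- 13 \left|{\omega}\right|}}{6000}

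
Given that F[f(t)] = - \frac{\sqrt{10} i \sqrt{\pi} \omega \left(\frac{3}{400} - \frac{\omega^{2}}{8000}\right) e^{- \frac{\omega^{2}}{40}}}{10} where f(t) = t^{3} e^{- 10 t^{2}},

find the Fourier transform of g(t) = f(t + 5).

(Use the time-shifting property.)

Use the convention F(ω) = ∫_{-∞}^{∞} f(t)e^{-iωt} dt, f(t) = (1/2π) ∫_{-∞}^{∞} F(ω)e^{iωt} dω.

F[g](ω) = \frac{\sqrt{10} i \sqrt{\pi} \omega \left(\omega^{2} - 60\right) e^{\frac{\omega \left(- \omega + 200 i\right)}{40}}}{80000}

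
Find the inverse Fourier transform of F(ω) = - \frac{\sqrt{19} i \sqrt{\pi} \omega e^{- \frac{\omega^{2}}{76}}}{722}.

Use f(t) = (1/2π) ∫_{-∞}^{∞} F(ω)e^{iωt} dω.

f(t) = t e^{- 19 t^{2}}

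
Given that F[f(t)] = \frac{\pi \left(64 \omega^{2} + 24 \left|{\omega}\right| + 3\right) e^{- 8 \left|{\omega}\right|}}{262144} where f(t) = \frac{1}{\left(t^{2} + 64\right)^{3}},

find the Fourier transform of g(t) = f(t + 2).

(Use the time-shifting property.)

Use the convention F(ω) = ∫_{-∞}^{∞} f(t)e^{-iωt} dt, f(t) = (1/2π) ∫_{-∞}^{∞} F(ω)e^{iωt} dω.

F[g](ω) = \frac{\pi \left(64 \omega^{2} + 24 \left|{\omega}\right| + 3\right) e^{2 i \omega - 8 \left|{\omega}\right|}}{262144}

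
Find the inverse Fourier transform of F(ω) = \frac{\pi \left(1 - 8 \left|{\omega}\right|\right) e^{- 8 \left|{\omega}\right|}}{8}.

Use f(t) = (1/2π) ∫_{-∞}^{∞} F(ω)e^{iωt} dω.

f(t) = \frac{2 t^{2}}{\left(t^{2} + 64\right)^{2}}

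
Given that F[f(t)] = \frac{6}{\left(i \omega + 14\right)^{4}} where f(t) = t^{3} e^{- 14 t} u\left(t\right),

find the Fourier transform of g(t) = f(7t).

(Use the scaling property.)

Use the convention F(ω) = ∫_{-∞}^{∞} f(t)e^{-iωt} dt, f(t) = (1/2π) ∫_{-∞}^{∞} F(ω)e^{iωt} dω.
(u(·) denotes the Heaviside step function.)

F[g](ω) = \frac{2058}{\left(i \omega + 98\right)^{4}}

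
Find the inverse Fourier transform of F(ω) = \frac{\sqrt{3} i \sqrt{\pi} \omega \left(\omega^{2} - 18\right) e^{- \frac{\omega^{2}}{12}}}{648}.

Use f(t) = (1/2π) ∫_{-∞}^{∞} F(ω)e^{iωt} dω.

f(t) = t^{3} e^{- 3 t^{2}}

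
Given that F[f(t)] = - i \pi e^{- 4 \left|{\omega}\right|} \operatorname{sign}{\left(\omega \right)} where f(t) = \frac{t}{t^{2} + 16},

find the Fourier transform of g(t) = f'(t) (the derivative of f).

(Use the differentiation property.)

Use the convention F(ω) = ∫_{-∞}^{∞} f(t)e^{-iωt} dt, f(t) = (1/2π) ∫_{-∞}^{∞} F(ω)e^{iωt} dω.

F[g](ω) = \pi \omega e^{- 4 \left|{\omega}\right|} \operatorname{sign}{\left(\omega \right)}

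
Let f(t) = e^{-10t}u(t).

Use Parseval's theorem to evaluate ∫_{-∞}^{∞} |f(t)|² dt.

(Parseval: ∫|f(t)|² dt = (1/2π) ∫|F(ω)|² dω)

∫|f(t)|² dt = \frac{1}{20}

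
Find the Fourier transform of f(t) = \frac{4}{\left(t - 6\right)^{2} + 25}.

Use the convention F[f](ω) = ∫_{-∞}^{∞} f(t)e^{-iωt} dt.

F(ω) = \frac{4 \pi e^{- 6 i \omega - 5 \left|{\omega}\right|}}{5}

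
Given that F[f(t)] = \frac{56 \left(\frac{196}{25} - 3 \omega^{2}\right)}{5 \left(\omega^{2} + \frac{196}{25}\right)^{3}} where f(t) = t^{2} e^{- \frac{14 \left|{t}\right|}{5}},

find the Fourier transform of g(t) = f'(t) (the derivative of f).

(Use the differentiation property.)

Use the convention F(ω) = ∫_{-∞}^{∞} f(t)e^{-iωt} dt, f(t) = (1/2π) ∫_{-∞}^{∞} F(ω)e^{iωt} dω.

F[g](ω) = - \frac{7000 i \omega \left(75 \omega^{2} - 196\right)}{\left(25 \omega^{2} + 196\right)^{3}}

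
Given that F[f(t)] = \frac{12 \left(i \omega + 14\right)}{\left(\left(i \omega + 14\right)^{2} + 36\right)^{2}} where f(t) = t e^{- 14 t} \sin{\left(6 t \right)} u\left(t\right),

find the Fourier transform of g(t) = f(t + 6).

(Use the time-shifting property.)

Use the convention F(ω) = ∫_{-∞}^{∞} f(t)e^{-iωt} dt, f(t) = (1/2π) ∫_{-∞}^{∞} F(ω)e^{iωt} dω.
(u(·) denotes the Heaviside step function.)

F[g](ω) = \frac{12 \left(i \omega + 14\right) e^{6 i \omega}}{\left(\left(i \omega + 14\right)^{2} + 36\right)^{2}}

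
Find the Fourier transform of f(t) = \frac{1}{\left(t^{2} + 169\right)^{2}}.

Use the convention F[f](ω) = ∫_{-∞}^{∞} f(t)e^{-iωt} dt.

F(ω) = \frac{\pi \left(13 \left|{\omega}\right| + 1\right) e^{- 13 \left|{\omega}\right|}}{4394}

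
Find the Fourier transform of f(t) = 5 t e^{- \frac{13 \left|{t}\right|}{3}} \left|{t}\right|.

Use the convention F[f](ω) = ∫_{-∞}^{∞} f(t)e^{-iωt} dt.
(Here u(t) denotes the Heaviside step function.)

F(ω) = \frac{4860 i \omega \left(3 \omega^{2} - 169\right)}{\left(9 \omega^{2} + 169\right)^{3}}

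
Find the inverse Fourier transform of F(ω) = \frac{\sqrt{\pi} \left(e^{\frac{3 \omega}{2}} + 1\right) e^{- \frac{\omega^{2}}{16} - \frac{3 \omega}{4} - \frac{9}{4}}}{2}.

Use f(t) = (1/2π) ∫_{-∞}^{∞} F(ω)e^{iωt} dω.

f(t) = 2 e^{- 4 t^{2}} \cos{\left(6 t \right)}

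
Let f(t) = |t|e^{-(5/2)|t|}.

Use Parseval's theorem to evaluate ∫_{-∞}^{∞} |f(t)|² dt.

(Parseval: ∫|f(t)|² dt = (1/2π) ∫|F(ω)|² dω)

∫|f(t)|² dt = \frac{4}{125}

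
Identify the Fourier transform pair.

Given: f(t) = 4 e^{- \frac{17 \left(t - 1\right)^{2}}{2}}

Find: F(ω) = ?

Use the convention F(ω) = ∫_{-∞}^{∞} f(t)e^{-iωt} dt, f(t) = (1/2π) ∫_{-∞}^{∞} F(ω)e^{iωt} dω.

F(ω) = \frac{4 \sqrt{34} \sqrt{\pi} e^{- \omega \left(\frac{\omega}{34} + i\right)}}{17}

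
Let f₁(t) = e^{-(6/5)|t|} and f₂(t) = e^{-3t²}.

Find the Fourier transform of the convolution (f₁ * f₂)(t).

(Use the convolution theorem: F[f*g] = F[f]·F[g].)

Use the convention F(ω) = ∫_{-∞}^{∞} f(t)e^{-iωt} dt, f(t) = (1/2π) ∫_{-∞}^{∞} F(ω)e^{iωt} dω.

F[f₁*f₂](ω) = \frac{20 \sqrt{3} \sqrt{\pi} e^{- \frac{\omega^{2}}{12}}}{25 \omega^{2} + 36}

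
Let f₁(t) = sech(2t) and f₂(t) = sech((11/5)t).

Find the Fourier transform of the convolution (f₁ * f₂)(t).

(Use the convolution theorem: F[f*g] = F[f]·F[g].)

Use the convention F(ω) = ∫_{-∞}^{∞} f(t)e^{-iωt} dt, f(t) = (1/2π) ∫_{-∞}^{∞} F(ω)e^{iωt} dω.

F[f₁*f₂](ω) = \frac{5 \pi^{2}}{22 \cosh{\left(\frac{5 \pi \omega}{22} \right)} \cosh{\left(\frac{\pi \omega}{4} \right)}}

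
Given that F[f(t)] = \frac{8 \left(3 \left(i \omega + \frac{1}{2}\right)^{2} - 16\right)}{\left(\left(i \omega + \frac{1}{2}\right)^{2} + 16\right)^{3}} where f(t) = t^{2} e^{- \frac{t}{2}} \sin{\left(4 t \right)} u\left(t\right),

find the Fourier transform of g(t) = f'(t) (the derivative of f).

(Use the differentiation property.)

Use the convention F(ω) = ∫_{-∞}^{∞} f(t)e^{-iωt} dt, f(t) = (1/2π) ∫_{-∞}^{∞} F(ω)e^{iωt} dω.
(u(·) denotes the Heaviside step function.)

F[g](ω) = \frac{128 i \omega \left(3 \left(2 i \omega + 1\right)^{2} - 64\right)}{\left(\left(2 i \omega + 1\right)^{2} + 64\right)^{3}}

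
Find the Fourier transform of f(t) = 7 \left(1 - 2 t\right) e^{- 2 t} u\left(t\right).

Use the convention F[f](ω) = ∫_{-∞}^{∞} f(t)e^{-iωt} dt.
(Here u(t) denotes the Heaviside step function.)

F(ω) = \frac{7 i \omega}{- \omega^{2} + 4 i \omega + 4}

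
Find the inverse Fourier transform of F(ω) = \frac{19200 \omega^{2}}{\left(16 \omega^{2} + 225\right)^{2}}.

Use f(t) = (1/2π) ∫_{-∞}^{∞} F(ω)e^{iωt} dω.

f(t) = 5 \left(1 - \frac{15 \left|{t}\right|}{4}\right) e^{- \frac{15 \left|{t}\right|}{4}}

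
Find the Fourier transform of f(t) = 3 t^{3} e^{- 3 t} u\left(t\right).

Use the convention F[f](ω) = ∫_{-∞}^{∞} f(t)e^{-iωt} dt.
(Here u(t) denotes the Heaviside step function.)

F(ω) = \frac{18}{\left(i \omega + 3\right)^{4}}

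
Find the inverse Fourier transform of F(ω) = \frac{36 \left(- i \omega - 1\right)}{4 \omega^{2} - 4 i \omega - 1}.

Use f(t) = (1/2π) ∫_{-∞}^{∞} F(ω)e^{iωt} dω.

f(t) = 9 \left(\frac{t}{2} + 1\right) e^{- \frac{t}{2}} u\left(t\right)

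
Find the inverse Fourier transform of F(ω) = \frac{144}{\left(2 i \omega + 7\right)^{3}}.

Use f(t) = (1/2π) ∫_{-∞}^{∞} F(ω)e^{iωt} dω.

f(t) = 9 t^{2} e^{- \frac{7 t}{2}} u\left(t\right)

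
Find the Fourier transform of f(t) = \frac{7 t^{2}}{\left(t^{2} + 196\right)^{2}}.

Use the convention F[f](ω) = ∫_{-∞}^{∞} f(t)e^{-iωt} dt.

F(ω) = \frac{\pi \left(1 - 14 \left|{\omega}\right|\right) e^{- 14 \left|{\omega}\right|}}{4}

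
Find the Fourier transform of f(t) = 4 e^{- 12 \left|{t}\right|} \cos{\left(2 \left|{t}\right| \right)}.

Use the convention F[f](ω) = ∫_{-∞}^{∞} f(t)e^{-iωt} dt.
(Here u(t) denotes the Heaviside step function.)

F(ω) = \frac{96 \left(\omega^{2} + 148\right)}{\omega^{4} + 280 \omega^{2} + 21904}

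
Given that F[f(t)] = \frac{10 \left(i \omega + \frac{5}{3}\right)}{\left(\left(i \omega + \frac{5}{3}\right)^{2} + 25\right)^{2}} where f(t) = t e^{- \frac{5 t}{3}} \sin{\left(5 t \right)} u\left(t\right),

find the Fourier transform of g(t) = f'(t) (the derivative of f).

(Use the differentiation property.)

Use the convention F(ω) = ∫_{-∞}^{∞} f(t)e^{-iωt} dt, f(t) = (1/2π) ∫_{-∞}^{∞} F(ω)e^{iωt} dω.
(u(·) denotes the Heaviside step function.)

F[g](ω) = \frac{270 i \omega \left(3 i \omega + 5\right)}{\left(\left(3 i \omega + 5\right)^{2} + 225\right)^{2}}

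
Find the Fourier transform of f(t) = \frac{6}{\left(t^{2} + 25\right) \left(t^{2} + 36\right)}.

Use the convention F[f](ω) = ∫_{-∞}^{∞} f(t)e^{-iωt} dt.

F(ω) = \frac{\pi \left(6 e^{\left|{\omega}\right|} - 5\right) e^{- 6 \left|{\omega}\right|}}{55}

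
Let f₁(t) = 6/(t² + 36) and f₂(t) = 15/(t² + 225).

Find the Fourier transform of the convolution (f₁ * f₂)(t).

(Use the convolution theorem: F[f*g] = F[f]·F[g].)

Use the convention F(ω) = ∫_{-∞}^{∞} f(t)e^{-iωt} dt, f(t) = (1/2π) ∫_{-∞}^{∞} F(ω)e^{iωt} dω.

F[f₁*f₂](ω) = \pi^{2} e^{- 21 \left|{\omega}\right|}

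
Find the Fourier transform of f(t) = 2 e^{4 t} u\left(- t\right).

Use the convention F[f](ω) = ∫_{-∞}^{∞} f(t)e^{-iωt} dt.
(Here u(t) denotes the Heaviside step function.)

F(ω) = - \frac{2}{i \omega - 4}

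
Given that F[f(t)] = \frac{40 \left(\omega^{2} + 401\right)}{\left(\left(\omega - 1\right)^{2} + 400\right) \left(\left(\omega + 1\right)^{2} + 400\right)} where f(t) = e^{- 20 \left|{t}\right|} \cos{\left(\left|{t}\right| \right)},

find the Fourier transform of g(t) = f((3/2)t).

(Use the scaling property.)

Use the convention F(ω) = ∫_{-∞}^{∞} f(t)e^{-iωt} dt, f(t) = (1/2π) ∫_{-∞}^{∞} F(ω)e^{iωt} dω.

F[g](ω) = \frac{240 \left(4 \omega^{2} + 3609\right)}{16 \omega^{4} + 28728 \omega^{2} + 13024881}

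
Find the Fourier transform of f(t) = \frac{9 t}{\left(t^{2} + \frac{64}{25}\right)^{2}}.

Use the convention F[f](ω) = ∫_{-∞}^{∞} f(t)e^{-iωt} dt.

F(ω) = - \frac{45 i \pi \omega e^{- \frac{8 \left|{\omega}\right|}{5}}}{16}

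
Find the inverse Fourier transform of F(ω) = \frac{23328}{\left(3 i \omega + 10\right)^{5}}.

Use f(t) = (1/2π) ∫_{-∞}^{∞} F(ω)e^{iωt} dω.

f(t) = 4 t^{4} e^{- \frac{10 t}{3}} u\left(t\right)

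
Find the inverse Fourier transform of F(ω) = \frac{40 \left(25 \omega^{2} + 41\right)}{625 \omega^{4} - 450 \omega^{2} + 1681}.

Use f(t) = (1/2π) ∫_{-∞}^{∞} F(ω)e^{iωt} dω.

f(t) = e^{- \frac{4 \left|{t}\right|}{5}} \cos{\left(\left|{t}\right| \right)}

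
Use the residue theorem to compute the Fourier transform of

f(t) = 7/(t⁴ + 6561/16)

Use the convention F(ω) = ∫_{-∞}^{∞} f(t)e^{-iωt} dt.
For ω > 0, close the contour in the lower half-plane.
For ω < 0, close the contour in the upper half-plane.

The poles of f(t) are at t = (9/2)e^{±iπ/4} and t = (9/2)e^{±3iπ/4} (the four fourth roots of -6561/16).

Let g(z) = f(z)e^{-iωz}; for large |z| the factor e^{-iωz} decays in the lower half-plane when ω > 0 and in the upper half-plane when ω < 0.

Case ω > 0 (lower half-plane, clockwise contour ⇒ F(ω) = -2πi·ΣRes):
  Res_{z = - \frac{9 \sqrt{2}}{4} - \frac{9 \sqrt{2} i}{4}} g(z) = \frac{7 \sqrt{2} \left(1 + i\right) e^{\frac{9 \sqrt{2} \omega \left(-1 + i\right)}{4}}}{729}
  Res_{z = \frac{9 \sqrt{2}}{4} - \frac{9 \sqrt{2} i}{4}} g(z) = \frac{7 \sqrt{2} \left(-1 + i\right) e^{- \frac{9 \sqrt{2} \omega \left(1 + i\right)}{4}}}{729}
  F(ω) = -2πi·ΣRes = \frac{14 \sqrt{2} \pi \left(\left(1 - i\right) e^{\frac{9 \sqrt{2} i \omega}{2}} + 1 + i\right) e^{- \frac{9 \sqrt{2} \omega \left(1 + i\right)}{4}}}{729} = \frac{56 \pi e^{- \frac{9 \sqrt{2} \omega}{4}} \sin{\left(\frac{9 \sqrt{2} \omega}{4} + \frac{\pi}{4} \right)}}{729}

Case ω < 0 (upper half-plane, counterclockwise contour ⇒ F(ω) = +2πi·ΣRes):
  Res_{z = \frac{9 \sqrt{2}}{4} + \frac{9 \sqrt{2} i}{4}} g(z) = - \frac{7 \sqrt{2} \left(1 + i\right) e^{\frac{9 \sqrt{2} \omega \left(1 - i\right)}{4}}}{729}
  Res_{z = - \frac{9 \sqrt{2}}{4} + \frac{9 \sqrt{2} i}{4}} g(z) = \frac{7 \sqrt{2} \left(1 - i\right) e^{\frac{9 \sqrt{2} \omega \left(1 + i\right)}{4}}}{729}
  F(ω) = 2πi·ΣRes = - \frac{14 \sqrt{2} i \pi \left(\left(1 + i\right) e^{\frac{9 \sqrt{2} \omega \left(1 - i\right)}{4}} - \left(1 - i\right) e^{\frac{9 \sqrt{2} \omega \left(1 + i\right)}{4}}\right)}{729} = \frac{56 \pi e^{\frac{9 \sqrt{2} \omega}{4}} \cos{\left(\frac{9 \sqrt{2} \omega}{4} + \frac{\pi}{4} \right)}}{729}

Both cases combine into a single formula in |ω|:

F(ω) = \frac{56 \pi e^{- \frac{9 \sqrt{2} \left|{\omega}\right|}{4}} \sin{\left(\frac{9 \sqrt{2} \left|{\omega}\right|}{4} + \frac{\pi}{4} \right)}}{729}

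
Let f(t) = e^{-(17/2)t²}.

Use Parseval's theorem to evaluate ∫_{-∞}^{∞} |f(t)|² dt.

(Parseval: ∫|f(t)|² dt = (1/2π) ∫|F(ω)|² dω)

∫|f(t)|² dt = \frac{\sqrt{17} \sqrt{\pi}}{17}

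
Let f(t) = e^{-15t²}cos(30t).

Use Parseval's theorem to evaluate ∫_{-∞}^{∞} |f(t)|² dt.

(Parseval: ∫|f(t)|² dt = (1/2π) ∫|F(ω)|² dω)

∫|f(t)|² dt = \frac{\sqrt{30} \sqrt{\pi} \left(1 + e^{30}\right)}{60 e^{30}}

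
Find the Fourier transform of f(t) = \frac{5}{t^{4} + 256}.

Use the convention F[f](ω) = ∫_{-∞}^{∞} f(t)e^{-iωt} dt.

F(ω) = \frac{5 \pi e^{- 2 \sqrt{2} \left|{\omega}\right|} \sin{\left(2 \sqrt{2} \left|{\omega}\right| + \frac{\pi}{4} \right)}}{64}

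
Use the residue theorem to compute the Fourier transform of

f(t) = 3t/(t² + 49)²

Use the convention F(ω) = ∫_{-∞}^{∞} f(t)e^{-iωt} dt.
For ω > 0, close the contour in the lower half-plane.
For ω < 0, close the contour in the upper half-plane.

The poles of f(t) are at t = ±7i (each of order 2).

Let g(z) = f(z)e^{-iωz}; for large |z| the factor e^{-iωz} decays in the lower half-plane when ω > 0 and in the upper half-plane when ω < 0.

Case ω > 0 (lower half-plane, clockwise contour ⇒ F(ω) = -2πi·ΣRes):
  Res_{z = - 7 i} g(z) = \frac{3 \omega e^{- 7 \omega}}{28} (pole of order 2)
  F(ω) = -2πi·ΣRes = - \frac{3 i \pi \omega e^{- 7 \omega}}{14}

Case ω < 0 (upper half-plane, counterclockwise contour ⇒ F(ω) = +2πi·ΣRes):
  Res_{z = 7 i} g(z) = - \frac{3 \omega e^{7 \omega}}{28} (pole of order 2)
  F(ω) = 2πi·ΣRes = - \frac{3 i \pi \omega e^{7 \omega}}{14}

Both cases combine into a single formula in |ω|:

F(ω) = - \frac{3 i \pi \omega e^{- 7 \left|{\omega}\right|}}{14}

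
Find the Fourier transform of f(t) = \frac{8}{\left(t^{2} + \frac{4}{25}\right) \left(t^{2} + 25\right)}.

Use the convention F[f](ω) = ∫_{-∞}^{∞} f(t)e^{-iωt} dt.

F(ω) = - \frac{40 \pi e^{- 5 \left|{\omega}\right|}}{621} + \frac{500 \pi e^{- \frac{2 \left|{\omega}\right|}{5}}}{621}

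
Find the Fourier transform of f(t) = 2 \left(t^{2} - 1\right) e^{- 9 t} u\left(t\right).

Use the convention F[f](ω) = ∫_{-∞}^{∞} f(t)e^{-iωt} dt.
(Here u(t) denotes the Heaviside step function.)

F(ω) = \frac{2 \left(2 i \omega - \left(i \omega + 9\right)^{3} + 18\right)}{\left(i \omega + 9\right)^{4}}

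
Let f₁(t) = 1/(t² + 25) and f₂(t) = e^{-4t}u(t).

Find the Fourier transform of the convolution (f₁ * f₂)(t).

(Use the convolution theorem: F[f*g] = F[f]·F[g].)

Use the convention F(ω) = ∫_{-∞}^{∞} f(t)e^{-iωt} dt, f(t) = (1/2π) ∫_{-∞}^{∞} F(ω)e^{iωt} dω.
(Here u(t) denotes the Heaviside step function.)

F[f₁*f₂](ω) = \frac{\pi e^{- 5 \left|{\omega}\right|}}{5 \left(i \omega + 4\right)}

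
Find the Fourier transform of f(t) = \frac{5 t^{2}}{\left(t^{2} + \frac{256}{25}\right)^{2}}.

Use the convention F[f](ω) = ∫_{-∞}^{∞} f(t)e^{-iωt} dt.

F(ω) = \frac{5 \pi \left(5 - 16 \left|{\omega}\right|\right) e^{- \frac{16 \left|{\omega}\right|}{5}}}{32}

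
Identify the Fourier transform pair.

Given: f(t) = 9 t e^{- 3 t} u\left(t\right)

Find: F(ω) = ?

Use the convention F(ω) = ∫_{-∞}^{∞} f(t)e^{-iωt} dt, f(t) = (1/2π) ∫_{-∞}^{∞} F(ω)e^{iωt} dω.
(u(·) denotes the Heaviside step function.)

F(ω) = \frac{9}{\left(i \omega + 3\right)^{2}}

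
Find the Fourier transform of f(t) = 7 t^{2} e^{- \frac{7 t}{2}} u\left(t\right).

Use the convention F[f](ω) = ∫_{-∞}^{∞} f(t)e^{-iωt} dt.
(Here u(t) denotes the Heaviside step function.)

F(ω) = \frac{112}{\left(2 i \omega + 7\right)^{3}}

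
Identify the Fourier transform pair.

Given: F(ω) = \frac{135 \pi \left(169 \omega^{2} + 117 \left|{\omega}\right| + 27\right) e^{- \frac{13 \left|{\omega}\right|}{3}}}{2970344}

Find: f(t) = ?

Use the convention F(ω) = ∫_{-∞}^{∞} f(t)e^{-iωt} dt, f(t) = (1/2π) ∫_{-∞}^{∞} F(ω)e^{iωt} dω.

f(t) = \frac{5}{\left(t^{2} + \frac{169}{9}\right)^{3}}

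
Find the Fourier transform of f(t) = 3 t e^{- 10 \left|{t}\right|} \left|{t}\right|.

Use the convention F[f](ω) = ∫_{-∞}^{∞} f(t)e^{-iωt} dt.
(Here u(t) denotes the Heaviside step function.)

F(ω) = \frac{12 i \omega \left(\omega^{2} - 300\right)}{\left(\omega^{2} + 100\right)^{3}}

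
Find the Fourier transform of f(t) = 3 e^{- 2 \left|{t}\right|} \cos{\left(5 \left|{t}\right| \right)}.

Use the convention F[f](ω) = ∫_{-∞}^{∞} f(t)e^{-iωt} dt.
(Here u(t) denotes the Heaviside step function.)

F(ω) = \frac{12 \left(\omega^{2} + 29\right)}{\omega^{4} - 42 \omega^{2} + 841}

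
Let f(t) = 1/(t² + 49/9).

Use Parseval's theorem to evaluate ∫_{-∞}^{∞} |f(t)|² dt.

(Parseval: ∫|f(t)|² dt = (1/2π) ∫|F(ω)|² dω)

∫|f(t)|² dt = \frac{27 \pi}{686}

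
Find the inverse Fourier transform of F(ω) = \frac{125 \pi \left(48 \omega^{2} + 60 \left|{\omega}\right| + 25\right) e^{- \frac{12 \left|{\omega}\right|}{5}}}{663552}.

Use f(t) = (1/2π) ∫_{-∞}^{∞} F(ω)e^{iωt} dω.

f(t) = \frac{1}{\left(t^{2} + \frac{144}{25}\right)^{3}}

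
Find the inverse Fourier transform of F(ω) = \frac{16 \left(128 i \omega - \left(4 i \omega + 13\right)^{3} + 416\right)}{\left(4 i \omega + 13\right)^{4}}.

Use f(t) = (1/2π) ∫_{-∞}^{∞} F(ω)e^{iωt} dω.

f(t) = 4 \left(t^{2} - 1\right) e^{- \frac{13 t}{4}} u\left(t\right)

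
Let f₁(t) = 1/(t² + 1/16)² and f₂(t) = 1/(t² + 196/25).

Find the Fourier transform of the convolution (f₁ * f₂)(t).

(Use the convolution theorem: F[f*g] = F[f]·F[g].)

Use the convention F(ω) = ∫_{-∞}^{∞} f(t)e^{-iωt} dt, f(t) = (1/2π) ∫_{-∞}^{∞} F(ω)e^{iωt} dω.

F[f₁*f₂](ω) = \frac{20 \pi^{2} \left(\left|{\omega}\right| + 4\right) e^{- \frac{61 \left|{\omega}\right|}{20}}}{7}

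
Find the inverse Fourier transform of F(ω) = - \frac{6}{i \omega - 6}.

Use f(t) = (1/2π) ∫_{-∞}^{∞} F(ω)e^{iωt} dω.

f(t) = 6 e^{6 t} u\left(- t\right)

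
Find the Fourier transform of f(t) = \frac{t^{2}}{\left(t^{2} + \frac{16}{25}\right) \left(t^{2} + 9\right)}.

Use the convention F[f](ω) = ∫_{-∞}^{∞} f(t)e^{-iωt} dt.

F(ω) = \frac{75 \pi e^{- 3 \left|{\omega}\right|}}{209} - \frac{20 \pi e^{- \frac{4 \left|{\omega}\right|}{5}}}{209}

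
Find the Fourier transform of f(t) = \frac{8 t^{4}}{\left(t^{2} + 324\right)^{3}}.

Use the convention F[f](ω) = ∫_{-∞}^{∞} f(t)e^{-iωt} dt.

F(ω) = \frac{\pi \left(108 \omega^{2} - 30 \left|{\omega}\right| + 1\right) e^{- 18 \left|{\omega}\right|}}{6}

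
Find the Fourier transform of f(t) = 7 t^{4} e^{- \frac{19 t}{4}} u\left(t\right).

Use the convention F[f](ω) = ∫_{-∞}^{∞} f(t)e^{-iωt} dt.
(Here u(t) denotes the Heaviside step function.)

F(ω) = \frac{172032}{\left(4 i \omega + 19\right)^{5}}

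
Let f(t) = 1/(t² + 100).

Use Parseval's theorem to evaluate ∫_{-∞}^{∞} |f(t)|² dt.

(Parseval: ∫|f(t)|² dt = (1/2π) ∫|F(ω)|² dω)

∫|f(t)|² dt = \frac{\pi}{2000}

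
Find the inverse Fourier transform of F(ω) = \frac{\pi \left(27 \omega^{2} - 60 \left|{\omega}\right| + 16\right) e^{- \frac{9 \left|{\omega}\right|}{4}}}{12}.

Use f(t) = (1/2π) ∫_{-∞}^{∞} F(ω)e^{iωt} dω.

f(t) = \frac{8 t^{4}}{\left(t^{2} + \frac{81}{16}\right)^{3}}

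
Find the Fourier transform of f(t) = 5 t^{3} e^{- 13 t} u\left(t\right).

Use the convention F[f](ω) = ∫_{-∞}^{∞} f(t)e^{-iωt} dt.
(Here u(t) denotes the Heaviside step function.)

F(ω) = \frac{30}{\left(i \omega + 13\right)^{4}}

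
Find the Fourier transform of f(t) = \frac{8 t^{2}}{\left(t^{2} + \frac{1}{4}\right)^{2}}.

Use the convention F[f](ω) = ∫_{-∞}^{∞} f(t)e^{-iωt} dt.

F(ω) = 4 \pi \left(2 - \left|{\omega}\right|\right) e^{- \frac{\left|{\omega}\right|}{2}}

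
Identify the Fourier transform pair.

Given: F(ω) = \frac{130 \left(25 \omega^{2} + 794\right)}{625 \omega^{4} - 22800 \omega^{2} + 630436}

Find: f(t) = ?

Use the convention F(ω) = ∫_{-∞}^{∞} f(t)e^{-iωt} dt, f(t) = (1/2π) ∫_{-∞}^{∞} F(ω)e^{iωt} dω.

f(t) = e^{- \frac{13 \left|{t}\right|}{5}} \cos{\left(5 t \right)}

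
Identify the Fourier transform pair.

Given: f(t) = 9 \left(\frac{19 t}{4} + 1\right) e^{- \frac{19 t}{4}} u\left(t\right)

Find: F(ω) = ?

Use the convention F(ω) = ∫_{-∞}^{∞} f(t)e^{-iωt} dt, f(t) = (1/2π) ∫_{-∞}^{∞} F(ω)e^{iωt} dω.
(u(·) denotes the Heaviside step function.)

F(ω) = \frac{72 \left(- 2 i \omega - 19\right)}{16 \omega^{2} - 152 i \omega - 361}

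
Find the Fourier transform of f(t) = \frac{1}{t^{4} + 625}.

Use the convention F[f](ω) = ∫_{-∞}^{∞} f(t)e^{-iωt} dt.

F(ω) = \frac{\pi e^{- \frac{5 \sqrt{2} \left|{\omega}\right|}{2}} \sin{\left(\frac{5 \sqrt{2} \left|{\omega}\right|}{2} + \frac{\pi}{4} \right)}}{125}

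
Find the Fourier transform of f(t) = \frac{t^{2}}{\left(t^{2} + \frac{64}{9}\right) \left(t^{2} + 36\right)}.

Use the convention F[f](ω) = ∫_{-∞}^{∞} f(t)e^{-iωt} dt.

F(ω) = \frac{27 \pi e^{- 6 \left|{\omega}\right|}}{130} - \frac{6 \pi e^{- \frac{8 \left|{\omega}\right|}{3}}}{65}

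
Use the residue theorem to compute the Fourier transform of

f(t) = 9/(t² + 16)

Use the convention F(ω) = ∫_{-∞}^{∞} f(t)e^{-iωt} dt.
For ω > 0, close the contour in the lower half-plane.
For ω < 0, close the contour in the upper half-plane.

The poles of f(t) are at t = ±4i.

Let g(z) = f(z)e^{-iωz}; for large |z| the factor e^{-iωz} decays in the lower half-plane when ω > 0 and in the upper half-plane when ω < 0.

Case ω > 0 (lower half-plane, clockwise contour ⇒ F(ω) = -2πi·ΣRes):
  Res_{z = - 4 i} g(z) = \frac{9 i e^{- 4 \omega}}{8}
  F(ω) = -2πi·ΣRes = \frac{9 \pi e^{- 4 \omega}}{4}

Case ω < 0 (upper half-plane, counterclockwise contour ⇒ F(ω) = +2πi·ΣRes):
  Res_{z = 4 i} g(z) = - \frac{9 i e^{4 \omega}}{8}
  F(ω) = 2πi·ΣRes = \frac{9 \pi e^{4 \omega}}{4}

Both cases combine into a single formula in |ω|:

F(ω) = \frac{9 \pi e^{- 4 \left|{\omega}\right|}}{4}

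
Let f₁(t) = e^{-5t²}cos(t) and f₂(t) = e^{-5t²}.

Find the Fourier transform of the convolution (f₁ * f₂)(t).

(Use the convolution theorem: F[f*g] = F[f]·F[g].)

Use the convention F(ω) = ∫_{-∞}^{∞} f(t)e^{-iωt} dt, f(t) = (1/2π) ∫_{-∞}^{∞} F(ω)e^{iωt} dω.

F[f₁*f₂](ω) = \frac{\pi \left(e^{\frac{\omega}{5}} + 1\right) e^{- \frac{\omega^{2}}{10} - \frac{\omega}{10} - \frac{1}{20}}}{10}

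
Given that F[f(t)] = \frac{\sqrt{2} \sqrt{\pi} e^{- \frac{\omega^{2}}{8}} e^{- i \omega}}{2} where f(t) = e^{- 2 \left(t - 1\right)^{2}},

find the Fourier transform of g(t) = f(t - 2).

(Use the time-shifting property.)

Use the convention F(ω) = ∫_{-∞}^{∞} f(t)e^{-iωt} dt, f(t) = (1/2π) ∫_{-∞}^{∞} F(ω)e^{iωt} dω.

F[g](ω) = \frac{\sqrt{2} \sqrt{\pi} e^{- \frac{\omega \left(\omega + 24 i\right)}{8}}}{2}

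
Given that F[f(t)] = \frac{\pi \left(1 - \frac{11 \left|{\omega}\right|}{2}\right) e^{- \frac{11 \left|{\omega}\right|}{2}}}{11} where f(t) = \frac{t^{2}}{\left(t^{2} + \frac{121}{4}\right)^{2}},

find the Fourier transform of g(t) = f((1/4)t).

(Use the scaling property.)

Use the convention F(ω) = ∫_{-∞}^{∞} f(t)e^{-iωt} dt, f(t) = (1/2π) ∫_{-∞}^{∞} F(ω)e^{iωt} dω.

F[g](ω) = \frac{4 \pi \left(1 - 22 \left|{\omega}\right|\right) e^{- 22 \left|{\omega}\right|}}{11}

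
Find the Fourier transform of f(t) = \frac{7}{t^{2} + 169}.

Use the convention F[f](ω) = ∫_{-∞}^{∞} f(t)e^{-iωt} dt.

F(ω) = \frac{7 \pi e^{- 13 \left|{\omega}\right|}}{13}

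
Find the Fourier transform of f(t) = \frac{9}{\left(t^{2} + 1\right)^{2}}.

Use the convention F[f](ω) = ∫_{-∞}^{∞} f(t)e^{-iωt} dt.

F(ω) = \frac{9 \pi \left(\left|{\omega}\right| + 1\right) e^{- \left|{\omega}\right|}}{2}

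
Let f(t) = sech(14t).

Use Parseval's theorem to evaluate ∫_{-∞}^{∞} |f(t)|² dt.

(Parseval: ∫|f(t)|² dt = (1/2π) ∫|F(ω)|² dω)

∫|f(t)|² dt = \frac{1}{7}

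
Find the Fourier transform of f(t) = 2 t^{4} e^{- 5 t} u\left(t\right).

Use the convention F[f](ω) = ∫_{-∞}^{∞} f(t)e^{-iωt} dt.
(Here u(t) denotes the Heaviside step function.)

F(ω) = \frac{48}{\left(i \omega + 5\right)^{5}}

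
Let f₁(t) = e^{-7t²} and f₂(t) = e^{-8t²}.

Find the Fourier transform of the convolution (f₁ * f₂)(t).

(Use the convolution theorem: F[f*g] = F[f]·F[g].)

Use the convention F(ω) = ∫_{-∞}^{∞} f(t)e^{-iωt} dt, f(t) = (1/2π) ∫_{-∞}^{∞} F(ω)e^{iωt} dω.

F[f₁*f₂](ω) = \frac{\sqrt{14} \pi e^{- \frac{15 \omega^{2}}{224}}}{28}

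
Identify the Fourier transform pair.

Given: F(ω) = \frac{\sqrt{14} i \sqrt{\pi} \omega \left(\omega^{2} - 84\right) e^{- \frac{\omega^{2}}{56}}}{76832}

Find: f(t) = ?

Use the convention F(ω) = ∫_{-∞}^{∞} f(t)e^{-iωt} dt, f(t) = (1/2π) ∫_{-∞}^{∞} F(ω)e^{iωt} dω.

f(t) = 4 t^{3} e^{- 14 t^{2}}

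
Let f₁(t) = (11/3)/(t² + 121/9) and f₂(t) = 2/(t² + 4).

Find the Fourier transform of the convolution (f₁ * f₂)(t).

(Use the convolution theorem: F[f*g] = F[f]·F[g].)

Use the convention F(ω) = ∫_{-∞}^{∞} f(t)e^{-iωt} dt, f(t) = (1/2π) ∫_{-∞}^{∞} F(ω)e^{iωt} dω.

F[f₁*f₂](ω) = \pi^{2} e^{- \frac{17 \left|{\omega}\right|}{3}}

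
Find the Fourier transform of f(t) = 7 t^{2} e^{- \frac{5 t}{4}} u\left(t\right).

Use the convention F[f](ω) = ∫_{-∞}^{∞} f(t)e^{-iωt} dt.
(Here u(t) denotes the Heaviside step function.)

F(ω) = \frac{896}{\left(4 i \omega + 5\right)^{3}}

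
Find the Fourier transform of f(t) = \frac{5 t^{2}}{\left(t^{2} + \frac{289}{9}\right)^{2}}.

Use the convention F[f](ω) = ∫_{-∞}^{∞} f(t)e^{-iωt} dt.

F(ω) = \frac{5 \pi \left(3 - 17 \left|{\omega}\right|\right) e^{- \frac{17 \left|{\omega}\right|}{3}}}{34}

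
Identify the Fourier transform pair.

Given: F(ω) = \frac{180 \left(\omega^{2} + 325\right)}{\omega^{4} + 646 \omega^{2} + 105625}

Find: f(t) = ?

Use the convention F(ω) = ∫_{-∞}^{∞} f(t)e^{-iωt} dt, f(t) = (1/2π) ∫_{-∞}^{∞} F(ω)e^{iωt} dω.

f(t) = 5 e^{- 18 \left|{t}\right|} \cos{\left(\left|{t}\right| \right)}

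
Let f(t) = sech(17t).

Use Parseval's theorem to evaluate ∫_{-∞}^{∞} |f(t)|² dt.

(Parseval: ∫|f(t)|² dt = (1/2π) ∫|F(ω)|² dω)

∫|f(t)|² dt = \frac{2}{17}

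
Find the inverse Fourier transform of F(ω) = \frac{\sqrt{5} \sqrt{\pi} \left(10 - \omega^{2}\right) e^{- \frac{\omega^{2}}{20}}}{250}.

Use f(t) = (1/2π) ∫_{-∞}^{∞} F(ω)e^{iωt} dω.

f(t) = 2 t^{2} e^{- 5 t^{2}}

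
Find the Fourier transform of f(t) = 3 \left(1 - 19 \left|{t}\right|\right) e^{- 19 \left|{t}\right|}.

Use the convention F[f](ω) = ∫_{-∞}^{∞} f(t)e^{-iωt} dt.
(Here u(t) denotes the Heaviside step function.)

F(ω) = \frac{228 \omega^{2}}{\left(\omega^{2} + 361\right)^{2}}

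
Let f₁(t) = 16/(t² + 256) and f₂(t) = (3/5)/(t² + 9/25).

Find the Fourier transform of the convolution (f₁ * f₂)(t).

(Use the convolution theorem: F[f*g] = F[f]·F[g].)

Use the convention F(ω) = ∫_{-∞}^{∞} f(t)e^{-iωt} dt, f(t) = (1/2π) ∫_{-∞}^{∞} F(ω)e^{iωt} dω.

F[f₁*f₂](ω) = \pi^{2} e^{- \frac{83 \left|{\omega}\right|}{5}}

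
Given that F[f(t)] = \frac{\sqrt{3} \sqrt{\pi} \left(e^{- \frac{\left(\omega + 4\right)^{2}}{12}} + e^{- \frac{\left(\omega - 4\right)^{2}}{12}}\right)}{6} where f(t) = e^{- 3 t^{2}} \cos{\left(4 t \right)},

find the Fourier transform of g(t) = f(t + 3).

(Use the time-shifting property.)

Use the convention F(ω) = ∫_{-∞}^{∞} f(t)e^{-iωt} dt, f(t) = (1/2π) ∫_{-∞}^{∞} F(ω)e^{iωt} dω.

F[g](ω) = \frac{\sqrt{3} \sqrt{\pi} \left(e^{\frac{4 \omega}{3}} + 1\right) e^{- \frac{\omega^{2}}{12} - \frac{2 \omega}{3} + 3 i \omega - \frac{4}{3}}}{6}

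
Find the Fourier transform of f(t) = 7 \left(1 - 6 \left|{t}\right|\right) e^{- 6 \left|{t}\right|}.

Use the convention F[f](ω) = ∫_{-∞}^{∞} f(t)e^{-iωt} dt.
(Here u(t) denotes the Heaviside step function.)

F(ω) = \frac{168 \omega^{2}}{\left(\omega^{2} + 36\right)^{2}}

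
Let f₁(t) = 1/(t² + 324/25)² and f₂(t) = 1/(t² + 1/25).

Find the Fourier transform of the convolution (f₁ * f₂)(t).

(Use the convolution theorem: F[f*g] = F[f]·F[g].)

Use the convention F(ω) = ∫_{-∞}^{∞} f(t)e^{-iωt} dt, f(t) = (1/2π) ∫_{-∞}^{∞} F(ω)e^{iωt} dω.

F[f₁*f₂](ω) = \frac{125 \pi^{2} \left(18 \left|{\omega}\right| + 5\right) e^{- \frac{19 \left|{\omega}\right|}{5}}}{11664}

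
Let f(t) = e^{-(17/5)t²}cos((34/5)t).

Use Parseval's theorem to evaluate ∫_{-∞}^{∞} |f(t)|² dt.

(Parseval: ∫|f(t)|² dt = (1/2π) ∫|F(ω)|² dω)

∫|f(t)|² dt = \frac{\sqrt{170} \sqrt{\pi} \left(1 + e^{\frac{34}{5}}\right)}{68 e^{\frac{34}{5}}}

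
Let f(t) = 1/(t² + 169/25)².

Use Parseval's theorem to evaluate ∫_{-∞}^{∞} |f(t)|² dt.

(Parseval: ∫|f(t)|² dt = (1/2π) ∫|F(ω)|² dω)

∫|f(t)|² dt = \frac{390625 \pi}{1003976272}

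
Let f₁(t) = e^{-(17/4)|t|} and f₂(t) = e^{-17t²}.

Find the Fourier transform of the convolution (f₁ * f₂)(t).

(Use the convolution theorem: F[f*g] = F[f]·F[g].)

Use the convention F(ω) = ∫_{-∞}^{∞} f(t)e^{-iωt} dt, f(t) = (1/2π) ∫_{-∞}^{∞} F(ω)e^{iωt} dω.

F[f₁*f₂](ω) = \frac{8 \sqrt{17} \sqrt{\pi} e^{- \frac{\omega^{2}}{68}}}{16 \omega^{2} + 289}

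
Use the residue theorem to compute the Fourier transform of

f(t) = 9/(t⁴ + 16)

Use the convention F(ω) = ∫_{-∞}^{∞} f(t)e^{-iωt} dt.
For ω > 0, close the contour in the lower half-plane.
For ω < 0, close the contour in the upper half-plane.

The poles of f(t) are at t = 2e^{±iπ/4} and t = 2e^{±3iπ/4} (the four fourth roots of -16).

Let g(z) = f(z)e^{-iωz}; for large |z| the factor e^{-iωz} decays in the lower half-plane when ω > 0 and in the upper half-plane when ω < 0.

Case ω > 0 (lower half-plane, clockwise contour ⇒ F(ω) = -2πi·ΣRes):
  Res_{z = - \sqrt{2} - \sqrt{2} i} g(z) = \frac{9 \sqrt{2} i \left(1 - i\right) e^{\sqrt{2} \omega \left(-1 + i\right)}}{64}
  Res_{z = \sqrt{2} - \sqrt{2} i} g(z) = \frac{9 \sqrt{2} i \left(1 + i\right) e^{- \sqrt{2} \omega \left(1 + i\right)}}{64}
  F(ω) = -2πi·ΣRes = \frac{9 \sqrt{2} \pi \left(1 - i\right) \left(e^{2 \sqrt{2} i \omega} + i\right) e^{- \sqrt{2} \omega \left(1 + i\right)}}{32} = \frac{9 \pi e^{- \sqrt{2} \omega} \sin{\left(\sqrt{2} \omega + \frac{\pi}{4} \right)}}{8}

Case ω < 0 (upper half-plane, counterclockwise contour ⇒ F(ω) = +2πi·ΣRes):
  Res_{z = \sqrt{2} + \sqrt{2} i} g(z) = \frac{9 \sqrt{2} i \left(-1 + i\right) e^{\sqrt{2} \omega \left(1 - i\right)}}{64}
  Res_{z = - \sqrt{2} + \sqrt{2} i} g(z) = \frac{9 \sqrt{2} \left(1 - i\right) e^{\sqrt{2} \omega \left(1 + i\right)}}{64}
  F(ω) = 2πi·ΣRes = - \frac{9 \sqrt{2} i \pi \left(i \left(1 - i\right) e^{\sqrt{2} \omega \left(1 - i\right)} - \left(1 - i\right) e^{\sqrt{2} \omega \left(1 + i\right)}\right)}{32} = \frac{9 \pi e^{\sqrt{2} \omega} \cos{\left(\sqrt{2} \omega + \frac{\pi}{4} \right)}}{8}

Both cases combine into a single formula in |ω|:

F(ω) = \frac{9 \pi e^{- \sqrt{2} \left|{\omega}\right|} \sin{\left(\sqrt{2} \left|{\omega}\right| + \frac{\pi}{4} \right)}}{8}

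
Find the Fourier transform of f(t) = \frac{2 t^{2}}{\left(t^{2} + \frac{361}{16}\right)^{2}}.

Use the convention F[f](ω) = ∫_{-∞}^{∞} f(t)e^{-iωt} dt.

F(ω) = \frac{\pi \left(4 - 19 \left|{\omega}\right|\right) e^{- \frac{19 \left|{\omega}\right|}{4}}}{19}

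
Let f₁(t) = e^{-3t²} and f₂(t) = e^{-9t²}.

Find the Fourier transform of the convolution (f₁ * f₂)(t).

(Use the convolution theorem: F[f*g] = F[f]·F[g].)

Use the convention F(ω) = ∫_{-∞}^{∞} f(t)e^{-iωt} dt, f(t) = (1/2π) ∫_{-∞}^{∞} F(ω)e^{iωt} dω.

F[f₁*f₂](ω) = \frac{\sqrt{3} \pi e^{- \frac{\omega^{2}}{9}}}{9}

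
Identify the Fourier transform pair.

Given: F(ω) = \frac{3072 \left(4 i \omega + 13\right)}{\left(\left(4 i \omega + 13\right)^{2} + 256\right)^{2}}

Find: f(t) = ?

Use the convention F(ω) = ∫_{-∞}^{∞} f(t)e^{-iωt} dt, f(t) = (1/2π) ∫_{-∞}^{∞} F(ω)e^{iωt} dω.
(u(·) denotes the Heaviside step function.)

f(t) = 6 t e^{- \frac{13 t}{4}} \sin{\left(4 t \right)} u\left(t\right)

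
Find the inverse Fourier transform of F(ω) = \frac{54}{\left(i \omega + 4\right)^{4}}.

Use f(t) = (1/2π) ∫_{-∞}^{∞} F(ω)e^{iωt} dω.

f(t) = 9 t^{3} e^{- 4 t} u\left(t\right)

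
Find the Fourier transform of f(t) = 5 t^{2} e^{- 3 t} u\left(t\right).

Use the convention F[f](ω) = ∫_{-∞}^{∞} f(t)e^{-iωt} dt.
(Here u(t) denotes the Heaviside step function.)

F(ω) = \frac{10}{\left(i \omega + 3\right)^{3}}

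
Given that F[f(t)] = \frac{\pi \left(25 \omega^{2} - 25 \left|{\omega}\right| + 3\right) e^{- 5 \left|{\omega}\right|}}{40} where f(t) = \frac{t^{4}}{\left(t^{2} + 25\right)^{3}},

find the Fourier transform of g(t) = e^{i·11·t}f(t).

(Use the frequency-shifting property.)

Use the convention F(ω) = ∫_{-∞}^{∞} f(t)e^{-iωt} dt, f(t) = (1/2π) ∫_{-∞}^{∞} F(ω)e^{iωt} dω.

F[g](ω) = \frac{\pi \left(25 \left(\omega - 11\right)^{2} - 25 \left|{\omega - 11}\right| + 3\right) e^{- 5 \left|{\omega - 11}\right|}}{40}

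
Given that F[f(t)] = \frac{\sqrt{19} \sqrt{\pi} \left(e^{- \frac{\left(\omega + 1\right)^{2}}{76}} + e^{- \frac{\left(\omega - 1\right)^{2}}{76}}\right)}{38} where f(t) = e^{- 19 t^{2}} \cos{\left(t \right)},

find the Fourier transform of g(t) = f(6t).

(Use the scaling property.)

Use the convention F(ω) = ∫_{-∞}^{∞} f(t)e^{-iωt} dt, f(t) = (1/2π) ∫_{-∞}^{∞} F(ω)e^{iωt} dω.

F[g](ω) = \frac{\sqrt{19} \sqrt{\pi} \left(e^{\frac{\omega}{114}} + 1\right) e^{- \frac{\omega^{2}}{2736} - \frac{\omega}{228} - \frac{1}{76}}}{228}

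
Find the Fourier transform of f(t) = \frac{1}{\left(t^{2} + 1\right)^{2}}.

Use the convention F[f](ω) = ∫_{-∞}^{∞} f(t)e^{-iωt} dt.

F(ω) = \frac{\pi \left(\left|{\omega}\right| + 1\right) e^{- \left|{\omega}\right|}}{2}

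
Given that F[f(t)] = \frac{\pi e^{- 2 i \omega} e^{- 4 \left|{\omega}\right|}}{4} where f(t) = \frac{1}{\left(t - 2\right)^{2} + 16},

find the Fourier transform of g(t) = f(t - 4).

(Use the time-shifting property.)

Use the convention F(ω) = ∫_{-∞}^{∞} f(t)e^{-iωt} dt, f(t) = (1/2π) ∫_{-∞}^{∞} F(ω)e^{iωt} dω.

F[g](ω) = \frac{\pi e^{- 6 i \omega - 4 \left|{\omega}\right|}}{4}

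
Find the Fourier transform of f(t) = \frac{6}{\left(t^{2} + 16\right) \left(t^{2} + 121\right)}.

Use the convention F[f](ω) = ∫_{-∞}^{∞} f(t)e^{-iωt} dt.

F(ω) = \frac{\pi \left(11 e^{7 \left|{\omega}\right|} - 4\right) e^{- 11 \left|{\omega}\right|}}{770}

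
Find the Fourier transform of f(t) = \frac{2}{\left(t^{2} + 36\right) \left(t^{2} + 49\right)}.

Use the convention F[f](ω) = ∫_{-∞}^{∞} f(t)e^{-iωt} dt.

F(ω) = \frac{\pi \left(7 e^{\left|{\omega}\right|} - 6\right) e^{- 7 \left|{\omega}\right|}}{273}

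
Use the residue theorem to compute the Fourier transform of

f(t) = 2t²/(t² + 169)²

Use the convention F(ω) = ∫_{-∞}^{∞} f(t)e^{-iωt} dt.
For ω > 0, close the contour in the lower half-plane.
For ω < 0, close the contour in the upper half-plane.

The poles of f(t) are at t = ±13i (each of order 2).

Let g(z) = f(z)e^{-iωz}; for large |z| the factor e^{-iωz} decays in the lower half-plane when ω > 0 and in the upper half-plane when ω < 0.

Case ω > 0 (lower half-plane, clockwise contour ⇒ F(ω) = -2πi·ΣRes):
  Res_{z = - 13 i} g(z) = \frac{i \left(1 - 13 \omega\right) e^{- 13 \omega}}{26} (pole of order 2)
  F(ω) = -2πi·ΣRes = \frac{\pi \left(1 - 13 \omega\right) e^{- 13 \omega}}{13}

Case ω < 0 (upper half-plane, counterclockwise contour ⇒ F(ω) = +2πi·ΣRes):
  Res_{z = 13 i} g(z) = \frac{i \left(- 13 \omega - 1\right) e^{13 \omega}}{26} (pole of order 2)
  F(ω) = 2πi·ΣRes = \frac{\pi \left(13 \omega + 1\right) e^{13 \omega}}{13}

Both cases combine into a single formula in |ω|:

F(ω) = \frac{\pi \left(1 - 13 \left|{\omega}\right|\right) e^{- 13 \left|{\omega}\right|}}{13}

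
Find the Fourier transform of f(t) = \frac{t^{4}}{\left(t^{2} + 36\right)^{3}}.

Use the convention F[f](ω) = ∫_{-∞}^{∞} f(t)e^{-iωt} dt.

F(ω) = \frac{\pi \left(12 \omega^{2} - 10 \left|{\omega}\right| + 1\right) e^{- 6 \left|{\omega}\right|}}{16}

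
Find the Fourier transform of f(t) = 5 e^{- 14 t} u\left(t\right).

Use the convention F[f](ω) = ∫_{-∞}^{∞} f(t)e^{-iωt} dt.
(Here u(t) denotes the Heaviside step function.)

F(ω) = \frac{5}{i \omega + 14}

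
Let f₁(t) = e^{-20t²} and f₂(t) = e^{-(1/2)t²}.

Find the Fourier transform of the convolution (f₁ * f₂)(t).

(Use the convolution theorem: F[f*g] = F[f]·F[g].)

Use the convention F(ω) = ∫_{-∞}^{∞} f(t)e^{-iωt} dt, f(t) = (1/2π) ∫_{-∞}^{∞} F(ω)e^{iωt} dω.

F[f₁*f₂](ω) = \frac{\sqrt{10} \pi e^{- \frac{41 \omega^{2}}{80}}}{10}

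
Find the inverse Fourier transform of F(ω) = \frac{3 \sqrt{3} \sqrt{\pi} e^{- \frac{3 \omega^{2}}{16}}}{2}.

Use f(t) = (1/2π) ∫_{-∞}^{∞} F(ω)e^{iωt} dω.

f(t) = 3 e^{- \frac{4 t^{2}}{3}}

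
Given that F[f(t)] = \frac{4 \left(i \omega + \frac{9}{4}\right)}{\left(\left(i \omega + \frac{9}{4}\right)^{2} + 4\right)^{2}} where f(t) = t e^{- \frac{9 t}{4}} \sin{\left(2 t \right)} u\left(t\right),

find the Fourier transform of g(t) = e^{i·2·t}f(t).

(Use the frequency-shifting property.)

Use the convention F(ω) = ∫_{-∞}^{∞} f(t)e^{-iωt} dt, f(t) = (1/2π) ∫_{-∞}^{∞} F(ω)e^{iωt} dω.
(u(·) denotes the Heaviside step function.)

F[g](ω) = \frac{256 \left(4 i \left(\omega - 2\right) + 9\right)}{\left(\left(4 i \left(\omega - 2\right) + 9\right)^{2} + 64\right)^{2}}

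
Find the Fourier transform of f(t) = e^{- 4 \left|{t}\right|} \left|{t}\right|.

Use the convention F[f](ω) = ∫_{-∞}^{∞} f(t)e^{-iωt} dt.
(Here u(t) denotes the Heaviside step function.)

F(ω) = \frac{2 \left(16 - \omega^{2}\right)}{\left(\omega^{2} + 16\right)^{2}}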